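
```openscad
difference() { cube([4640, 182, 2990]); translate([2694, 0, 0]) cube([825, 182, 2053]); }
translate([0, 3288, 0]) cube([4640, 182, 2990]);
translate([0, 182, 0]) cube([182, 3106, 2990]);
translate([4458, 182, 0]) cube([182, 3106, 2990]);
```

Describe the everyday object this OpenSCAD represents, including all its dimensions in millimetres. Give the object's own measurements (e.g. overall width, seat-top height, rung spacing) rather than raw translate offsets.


A single room: four walls, each 2990 mm tall and 182 mm thick, enclosing an outside footprint 4640×3470 mm (x × y), no floor or roof. The front and back walls (−y and +y sides) run the full x-width; the side walls fit between their inner faces. A door opening 825 mm wide and 2053 mm tall is cut through the front wall from the floor up, its −x edge 2694 mm from the wall's −x end.


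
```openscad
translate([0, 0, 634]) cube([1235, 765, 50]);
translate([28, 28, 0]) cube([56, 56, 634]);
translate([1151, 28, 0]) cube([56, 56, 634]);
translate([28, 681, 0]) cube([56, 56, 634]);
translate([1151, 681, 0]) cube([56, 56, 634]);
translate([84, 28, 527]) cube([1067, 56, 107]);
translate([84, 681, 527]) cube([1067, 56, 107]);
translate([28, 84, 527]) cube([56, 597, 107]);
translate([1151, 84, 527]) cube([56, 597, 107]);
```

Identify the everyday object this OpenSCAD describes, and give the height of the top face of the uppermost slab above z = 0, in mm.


A table. The table height is 684 mm.

A 1235×765×50 slab sits at z = 634 on four 56 mm square posts — a table. The top surface is at 634 + 50 = 684 mm.


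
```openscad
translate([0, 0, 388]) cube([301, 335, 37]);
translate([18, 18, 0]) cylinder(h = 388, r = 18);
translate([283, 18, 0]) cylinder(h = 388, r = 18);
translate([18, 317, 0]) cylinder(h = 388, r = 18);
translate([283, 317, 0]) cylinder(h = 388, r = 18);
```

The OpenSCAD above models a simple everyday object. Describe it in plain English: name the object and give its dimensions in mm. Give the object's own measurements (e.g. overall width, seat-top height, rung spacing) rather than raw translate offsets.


A simple wooden stool: a rectangular seat 301 mm (x) by 335 mm (y), 37 mm thick, top face at z = 425 mm, on four round legs, each 36 mm in diameter. The legs rest on z = 0, each leg's axis is inset half a diameter from the nearest pair of seat edges (so the leg's bounding box is flush with the corner).


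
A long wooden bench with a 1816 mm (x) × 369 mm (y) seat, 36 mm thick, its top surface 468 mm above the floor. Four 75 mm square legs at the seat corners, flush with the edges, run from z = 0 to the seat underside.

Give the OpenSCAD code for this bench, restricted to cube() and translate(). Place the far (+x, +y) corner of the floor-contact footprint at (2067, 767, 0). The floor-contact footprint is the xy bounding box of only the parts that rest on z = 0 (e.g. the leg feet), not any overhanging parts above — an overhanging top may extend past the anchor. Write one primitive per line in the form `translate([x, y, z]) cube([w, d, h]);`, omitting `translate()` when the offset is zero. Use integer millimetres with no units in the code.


// leg_h = 468 − 36 = 432
translate([251, 398, 432]) cube([1816, 369, 36]);
translate([251, 398, 0]) cube([75, 75, 432]);
translate([251, 692, 0]) cube([75, 75, 432]);
translate([1992, 398, 0]) cube([75, 75, 432]);
translate([1992, 692, 0]) cube([75, 75, 432]);


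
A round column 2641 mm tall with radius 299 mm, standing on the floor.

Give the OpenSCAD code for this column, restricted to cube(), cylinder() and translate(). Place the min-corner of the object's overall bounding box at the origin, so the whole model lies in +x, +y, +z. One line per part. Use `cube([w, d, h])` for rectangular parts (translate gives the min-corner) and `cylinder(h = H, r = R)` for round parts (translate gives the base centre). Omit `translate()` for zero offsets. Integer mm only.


translate([299, 299, 0]) cylinder(h = 2641, r = 299);


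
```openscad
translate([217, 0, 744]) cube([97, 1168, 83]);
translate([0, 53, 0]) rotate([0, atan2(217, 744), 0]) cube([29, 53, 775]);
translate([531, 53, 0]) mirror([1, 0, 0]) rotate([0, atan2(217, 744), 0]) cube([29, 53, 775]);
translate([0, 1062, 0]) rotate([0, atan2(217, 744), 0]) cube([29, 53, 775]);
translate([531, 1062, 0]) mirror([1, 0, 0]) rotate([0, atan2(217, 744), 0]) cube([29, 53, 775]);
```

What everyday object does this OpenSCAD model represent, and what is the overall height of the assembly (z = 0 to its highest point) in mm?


A sawhorse. The overall height is 827 mm.

A beam across two mirrored pairs of raked legs — a sawhorse. The beam's underside is at z = 744 (matching the legs' vertical rise in atan2(217, 744)) and the beam is 83 mm tall, so its top is at 744 + 83 = 827 mm. The raked legs top out at the beam's underside, so that is the highest point.


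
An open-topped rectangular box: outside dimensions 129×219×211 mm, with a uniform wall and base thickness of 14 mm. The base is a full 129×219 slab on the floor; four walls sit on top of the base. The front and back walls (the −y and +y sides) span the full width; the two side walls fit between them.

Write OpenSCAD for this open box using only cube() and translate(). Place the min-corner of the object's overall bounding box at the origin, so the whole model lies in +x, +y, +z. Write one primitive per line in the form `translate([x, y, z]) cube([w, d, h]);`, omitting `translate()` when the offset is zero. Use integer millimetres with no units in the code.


cube([129, 219, 14]);
translate([0, 0, 14]) cube([129, 14, 197]);
translate([0, 205, 14]) cube([129, 14, 197]);
translate([0, 14, 14]) cube([14, 191, 197]);
translate([115, 14, 14]) cube([14, 191, 197]);


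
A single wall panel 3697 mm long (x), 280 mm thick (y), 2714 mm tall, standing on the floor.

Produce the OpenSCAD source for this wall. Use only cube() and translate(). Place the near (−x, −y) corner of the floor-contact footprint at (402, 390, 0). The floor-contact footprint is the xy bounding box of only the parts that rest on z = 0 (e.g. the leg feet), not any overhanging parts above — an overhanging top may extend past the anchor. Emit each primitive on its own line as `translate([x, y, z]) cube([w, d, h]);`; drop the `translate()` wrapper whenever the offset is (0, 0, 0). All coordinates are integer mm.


translate([402, 390, 0]) cube([3697, 280, 2714]);


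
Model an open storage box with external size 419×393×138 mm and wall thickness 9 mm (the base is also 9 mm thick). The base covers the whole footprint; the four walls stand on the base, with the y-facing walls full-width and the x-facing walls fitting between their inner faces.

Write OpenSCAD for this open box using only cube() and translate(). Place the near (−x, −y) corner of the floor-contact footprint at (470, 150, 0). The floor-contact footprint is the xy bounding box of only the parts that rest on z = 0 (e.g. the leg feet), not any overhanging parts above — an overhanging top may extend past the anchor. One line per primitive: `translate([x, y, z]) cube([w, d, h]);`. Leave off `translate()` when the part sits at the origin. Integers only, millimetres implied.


translate([470, 150, 0]) cube([419, 393, 9]);
translate([470, 150, 9]) cube([419, 9, 129]);
translate([470, 534, 9]) cube([419, 9, 129]);
translate([470, 159, 9]) cube([9, 375, 129]);
translate([880, 159, 9]) cube([9, 375, 129]);


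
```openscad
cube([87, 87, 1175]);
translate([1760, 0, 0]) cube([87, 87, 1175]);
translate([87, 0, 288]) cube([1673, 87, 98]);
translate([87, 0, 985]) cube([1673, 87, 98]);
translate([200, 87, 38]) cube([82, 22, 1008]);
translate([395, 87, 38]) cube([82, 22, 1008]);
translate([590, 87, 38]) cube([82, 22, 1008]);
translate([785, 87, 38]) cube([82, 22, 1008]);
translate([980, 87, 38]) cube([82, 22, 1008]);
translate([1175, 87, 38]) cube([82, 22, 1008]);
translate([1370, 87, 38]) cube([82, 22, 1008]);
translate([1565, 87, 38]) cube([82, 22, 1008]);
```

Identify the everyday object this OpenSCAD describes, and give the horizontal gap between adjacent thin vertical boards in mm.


A fence section. The picket gap is 113 mm.

Two posts, two rails, 8 pickets — a fence section. Span 1673 mm holds 8 pickets of 82 mm with 9 equal gaps: ⌊(1673 − 8·82) / 9⌋ = 113 mm.


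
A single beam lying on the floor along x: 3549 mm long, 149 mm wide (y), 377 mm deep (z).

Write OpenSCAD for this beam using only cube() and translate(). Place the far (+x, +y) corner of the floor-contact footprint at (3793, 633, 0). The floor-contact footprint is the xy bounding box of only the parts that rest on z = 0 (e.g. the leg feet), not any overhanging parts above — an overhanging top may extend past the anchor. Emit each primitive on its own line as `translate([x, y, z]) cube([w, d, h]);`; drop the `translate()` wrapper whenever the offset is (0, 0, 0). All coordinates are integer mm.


translate([244, 484, 0]) cube([3549, 149, 377]);


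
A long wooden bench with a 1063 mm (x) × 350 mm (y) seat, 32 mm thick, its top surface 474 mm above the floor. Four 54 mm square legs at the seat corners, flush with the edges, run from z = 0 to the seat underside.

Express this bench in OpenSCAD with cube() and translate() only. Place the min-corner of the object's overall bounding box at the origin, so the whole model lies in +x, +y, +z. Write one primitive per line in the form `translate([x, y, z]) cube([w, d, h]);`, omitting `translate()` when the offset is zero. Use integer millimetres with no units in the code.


translate([0, 0, 442]) cube([1063, 350, 32]);
cube([54, 54, 442]);
translate([0, 296, 0]) cube([54, 54, 442]);
translate([1009, 0, 0]) cube([54, 54, 442]);
translate([1009, 296, 0]) cube([54, 54, 442]);


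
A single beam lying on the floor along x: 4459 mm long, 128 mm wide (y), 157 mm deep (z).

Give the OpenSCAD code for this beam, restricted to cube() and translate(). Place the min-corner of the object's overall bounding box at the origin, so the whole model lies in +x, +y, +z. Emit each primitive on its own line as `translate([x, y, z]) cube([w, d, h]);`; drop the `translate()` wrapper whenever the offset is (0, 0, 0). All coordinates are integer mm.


cube([4459, 128, 157]);


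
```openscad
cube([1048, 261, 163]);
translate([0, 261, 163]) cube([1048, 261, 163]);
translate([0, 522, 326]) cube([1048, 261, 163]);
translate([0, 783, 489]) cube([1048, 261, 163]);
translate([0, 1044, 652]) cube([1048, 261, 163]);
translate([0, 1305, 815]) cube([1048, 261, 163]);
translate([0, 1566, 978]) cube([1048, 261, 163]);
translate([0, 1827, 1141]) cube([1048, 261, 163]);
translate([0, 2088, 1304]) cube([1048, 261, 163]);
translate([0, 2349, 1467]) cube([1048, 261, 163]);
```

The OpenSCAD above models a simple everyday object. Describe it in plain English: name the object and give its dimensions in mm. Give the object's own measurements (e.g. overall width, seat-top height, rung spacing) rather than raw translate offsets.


A straight staircase of 10 solid steps. Each step is 1048 mm wide (x), 261 mm deep (y, the going) and 163 mm tall (the rise). The first step rests on the floor; each subsequent step sits one going further in +y and one rise higher in +z, directly behind and above the previous step with no overlap.


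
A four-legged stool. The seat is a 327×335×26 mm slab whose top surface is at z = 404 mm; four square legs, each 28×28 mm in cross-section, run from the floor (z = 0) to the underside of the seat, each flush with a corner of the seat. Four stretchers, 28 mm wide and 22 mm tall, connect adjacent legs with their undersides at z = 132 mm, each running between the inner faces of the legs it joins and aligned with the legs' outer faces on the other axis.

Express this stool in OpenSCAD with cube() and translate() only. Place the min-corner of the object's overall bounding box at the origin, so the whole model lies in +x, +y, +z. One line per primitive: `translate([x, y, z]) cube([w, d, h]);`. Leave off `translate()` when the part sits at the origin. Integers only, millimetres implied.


translate([0, 0, 378]) cube([327, 335, 26]);
cube([28, 28, 378]);
translate([299, 0, 0]) cube([28, 28, 378]);
translate([0, 307, 0]) cube([28, 28, 378]);
translate([299, 307, 0]) cube([28, 28, 378]);
translate([28, 0, 132]) cube([271, 28, 22]);
translate([28, 307, 132]) cube([271, 28, 22]);
translate([0, 28, 132]) cube([28, 279, 22]);
translate([299, 28, 132]) cube([28, 279, 22]);


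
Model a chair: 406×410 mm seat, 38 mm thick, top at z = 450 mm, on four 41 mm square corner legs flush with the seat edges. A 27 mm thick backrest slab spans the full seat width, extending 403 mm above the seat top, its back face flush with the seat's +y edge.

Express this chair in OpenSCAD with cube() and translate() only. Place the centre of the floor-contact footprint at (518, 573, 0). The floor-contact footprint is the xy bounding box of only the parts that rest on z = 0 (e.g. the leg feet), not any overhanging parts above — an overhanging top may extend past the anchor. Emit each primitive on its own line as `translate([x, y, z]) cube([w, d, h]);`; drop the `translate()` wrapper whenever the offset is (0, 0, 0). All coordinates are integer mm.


// leg_h = 450 - 38 = 412
translate([315, 368, 412]) cube([406, 410, 38]);
translate([315, 368, 0]) cube([41, 41, 412]);
translate([680, 368, 0]) cube([41, 41, 412]);
translate([315, 737, 0]) cube([41, 41, 412]);
translate([680, 737, 0]) cube([41, 41, 412]);
translate([315, 751, 450]) cube([406, 27, 403]);


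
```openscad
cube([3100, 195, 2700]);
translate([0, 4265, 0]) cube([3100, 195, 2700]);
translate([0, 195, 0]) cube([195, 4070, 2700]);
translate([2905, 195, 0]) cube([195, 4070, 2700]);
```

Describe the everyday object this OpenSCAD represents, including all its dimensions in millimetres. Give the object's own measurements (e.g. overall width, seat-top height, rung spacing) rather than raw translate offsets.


The wall frame of a small rectangular building: four walls, each 2700 mm tall and 195 mm thick, enclosing a footprint 3100 mm (x) by 4460 mm (y) outside-to-outside, with no floor or roof. The front and back walls (the −y and +y sides) span the full width; the two side walls fit between them.


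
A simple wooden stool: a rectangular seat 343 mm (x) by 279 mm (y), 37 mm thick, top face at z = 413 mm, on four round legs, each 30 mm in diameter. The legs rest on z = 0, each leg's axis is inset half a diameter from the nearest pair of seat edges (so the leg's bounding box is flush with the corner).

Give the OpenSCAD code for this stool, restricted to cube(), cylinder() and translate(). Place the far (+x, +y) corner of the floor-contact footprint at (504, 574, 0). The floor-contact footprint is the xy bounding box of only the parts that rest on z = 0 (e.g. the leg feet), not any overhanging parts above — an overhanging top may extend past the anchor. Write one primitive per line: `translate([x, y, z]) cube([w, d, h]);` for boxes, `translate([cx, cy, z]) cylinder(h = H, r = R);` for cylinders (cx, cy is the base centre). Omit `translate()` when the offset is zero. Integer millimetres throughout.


// leg_h = 413 - 37 = 376
translate([161, 295, 376]) cube([343, 279, 37]);
translate([176, 310, 0]) cylinder(h = 376, r = 15);
translate([489, 310, 0]) cylinder(h = 376, r = 15);
translate([176, 559, 0]) cylinder(h = 376, r = 15);
translate([489, 559, 0]) cylinder(h = 376, r = 15);


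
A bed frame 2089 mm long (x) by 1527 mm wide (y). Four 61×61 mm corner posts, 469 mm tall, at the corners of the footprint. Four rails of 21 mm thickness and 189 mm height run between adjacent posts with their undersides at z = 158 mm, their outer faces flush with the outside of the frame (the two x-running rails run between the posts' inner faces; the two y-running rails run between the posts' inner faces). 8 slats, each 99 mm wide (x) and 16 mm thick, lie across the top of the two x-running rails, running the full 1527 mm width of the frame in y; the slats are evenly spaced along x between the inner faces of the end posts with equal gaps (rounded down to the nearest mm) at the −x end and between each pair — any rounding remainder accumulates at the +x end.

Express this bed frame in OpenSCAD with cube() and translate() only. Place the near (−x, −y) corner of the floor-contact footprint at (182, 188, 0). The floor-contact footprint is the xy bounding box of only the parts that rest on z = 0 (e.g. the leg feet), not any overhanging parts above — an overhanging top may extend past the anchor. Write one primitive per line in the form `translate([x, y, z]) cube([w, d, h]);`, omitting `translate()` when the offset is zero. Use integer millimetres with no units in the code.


translate([182, 188, 0]) cube([61, 61, 469]);
translate([182, 1654, 0]) cube([61, 61, 469]);
translate([2210, 188, 0]) cube([61, 61, 469]);
translate([2210, 1654, 0]) cube([61, 61, 469]);
translate([243, 188, 158]) cube([1967, 21, 189]);
translate([243, 1694, 158]) cube([1967, 21, 189]);
translate([182, 249, 158]) cube([21, 1405, 189]);
translate([2250, 249, 158]) cube([21, 1405, 189]);
translate([373, 188, 347]) cube([99, 1527, 16]);
translate([602, 188, 347]) cube([99, 1527, 16]);
translate([831, 188, 347]) cube([99, 1527, 16]);
translate([1060, 188, 347]) cube([99, 1527, 16]);
translate([1289, 188, 347]) cube([99, 1527, 16]);
translate([1518, 188, 347]) cube([99, 1527, 16]);
translate([1747, 188, 347]) cube([99, 1527, 16]);
translate([1976, 188, 347]) cube([99, 1527, 16]);


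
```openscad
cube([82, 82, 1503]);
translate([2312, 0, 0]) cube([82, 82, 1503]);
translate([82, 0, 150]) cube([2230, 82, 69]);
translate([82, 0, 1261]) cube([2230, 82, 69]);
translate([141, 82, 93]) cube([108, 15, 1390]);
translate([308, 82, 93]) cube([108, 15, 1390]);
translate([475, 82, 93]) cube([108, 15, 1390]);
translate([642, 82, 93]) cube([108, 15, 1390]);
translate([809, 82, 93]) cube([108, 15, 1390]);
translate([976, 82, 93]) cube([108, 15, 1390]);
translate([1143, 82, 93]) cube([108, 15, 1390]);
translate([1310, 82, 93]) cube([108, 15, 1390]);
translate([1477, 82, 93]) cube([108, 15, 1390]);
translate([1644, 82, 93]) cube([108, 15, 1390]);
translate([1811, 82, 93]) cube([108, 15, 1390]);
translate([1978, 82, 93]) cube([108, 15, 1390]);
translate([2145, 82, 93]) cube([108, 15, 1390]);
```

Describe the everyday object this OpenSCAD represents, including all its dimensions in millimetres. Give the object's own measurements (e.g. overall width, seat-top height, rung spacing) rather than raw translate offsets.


A fence section. Two 82×82 mm posts, 1503 mm tall, stand on the floor with a clear span of 2230 mm between their inner faces. Two horizontal rails of 82×69 mm section span the gap between the posts with their undersides at z = 150 mm and z = 1261 mm, flush with the posts' −y face. 13 pickets, each 108 mm wide, 15 mm thick and 1390 mm tall, are fixed to the +y face of the rails with their bottoms at z = 93 mm, spaced across the span with a 59 mm gap after the −x post and between neighbouring pickets and before the +x post.


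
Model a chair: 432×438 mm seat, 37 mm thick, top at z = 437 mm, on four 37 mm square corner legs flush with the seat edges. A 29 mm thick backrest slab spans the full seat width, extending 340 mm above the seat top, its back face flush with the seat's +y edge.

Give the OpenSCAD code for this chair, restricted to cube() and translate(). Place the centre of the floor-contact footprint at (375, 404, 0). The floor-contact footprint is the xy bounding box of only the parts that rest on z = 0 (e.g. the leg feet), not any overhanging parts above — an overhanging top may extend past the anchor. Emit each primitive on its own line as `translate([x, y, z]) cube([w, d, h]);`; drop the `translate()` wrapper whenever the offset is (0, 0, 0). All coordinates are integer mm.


translate([159, 185, 400]) cube([432, 438, 37]);
translate([159, 185, 0]) cube([37, 37, 400]);
translate([554, 185, 0]) cube([37, 37, 400]);
translate([159, 586, 0]) cube([37, 37, 400]);
translate([554, 586, 0]) cube([37, 37, 400]);
translate([159, 594, 437]) cube([432, 29, 340]);


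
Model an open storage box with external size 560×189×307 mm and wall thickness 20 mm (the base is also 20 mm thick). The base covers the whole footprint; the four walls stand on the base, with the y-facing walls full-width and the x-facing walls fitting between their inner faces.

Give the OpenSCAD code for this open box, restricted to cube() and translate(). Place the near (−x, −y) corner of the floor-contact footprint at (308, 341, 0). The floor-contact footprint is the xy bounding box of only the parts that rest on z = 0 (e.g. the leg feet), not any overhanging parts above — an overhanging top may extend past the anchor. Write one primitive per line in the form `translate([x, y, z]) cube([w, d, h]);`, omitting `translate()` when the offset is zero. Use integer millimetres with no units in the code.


translate([308, 341, 0]) cube([560, 189, 20]);
translate([308, 341, 20]) cube([560, 20, 287]);
translate([308, 510, 20]) cube([560, 20, 287]);
translate([308, 361, 20]) cube([20, 149, 287]);
translate([848, 361, 20]) cube([20, 149, 287]);


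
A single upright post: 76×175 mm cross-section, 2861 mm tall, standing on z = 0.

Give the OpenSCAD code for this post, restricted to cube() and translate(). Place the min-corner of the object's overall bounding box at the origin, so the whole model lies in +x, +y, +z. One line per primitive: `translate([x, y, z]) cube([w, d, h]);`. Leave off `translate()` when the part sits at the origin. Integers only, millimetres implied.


cube([76, 175, 2861]);


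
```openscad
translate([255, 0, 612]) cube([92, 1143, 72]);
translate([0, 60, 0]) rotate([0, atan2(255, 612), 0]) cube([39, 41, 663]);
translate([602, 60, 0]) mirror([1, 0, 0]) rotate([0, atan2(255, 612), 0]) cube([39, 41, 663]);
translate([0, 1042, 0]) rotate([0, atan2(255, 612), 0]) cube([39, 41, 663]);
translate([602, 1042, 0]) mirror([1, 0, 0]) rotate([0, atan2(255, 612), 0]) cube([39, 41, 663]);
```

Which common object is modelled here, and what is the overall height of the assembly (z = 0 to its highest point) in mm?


A sawhorse. The overall height is 684 mm.

A beam across two mirrored pairs of raked legs — a sawhorse. The beam's underside is at z = 612 (matching the legs' vertical rise in atan2(255, 612)) and the beam is 72 mm tall, so its top is at 612 + 72 = 684 mm. The raked legs top out at the beam's underside, so that is the highest point.


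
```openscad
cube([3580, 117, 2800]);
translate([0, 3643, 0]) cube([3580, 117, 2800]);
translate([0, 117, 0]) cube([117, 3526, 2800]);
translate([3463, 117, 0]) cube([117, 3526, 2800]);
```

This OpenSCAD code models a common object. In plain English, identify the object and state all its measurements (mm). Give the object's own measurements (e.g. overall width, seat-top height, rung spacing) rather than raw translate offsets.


The wall frame of a small rectangular building: four walls, each 2800 mm tall and 117 mm thick, enclosing a footprint 3580 mm (x) by 3760 mm (y) outside-to-outside, with no floor or roof. The front and back walls (the −y and +y sides) span the full width; the two side walls fit between them.


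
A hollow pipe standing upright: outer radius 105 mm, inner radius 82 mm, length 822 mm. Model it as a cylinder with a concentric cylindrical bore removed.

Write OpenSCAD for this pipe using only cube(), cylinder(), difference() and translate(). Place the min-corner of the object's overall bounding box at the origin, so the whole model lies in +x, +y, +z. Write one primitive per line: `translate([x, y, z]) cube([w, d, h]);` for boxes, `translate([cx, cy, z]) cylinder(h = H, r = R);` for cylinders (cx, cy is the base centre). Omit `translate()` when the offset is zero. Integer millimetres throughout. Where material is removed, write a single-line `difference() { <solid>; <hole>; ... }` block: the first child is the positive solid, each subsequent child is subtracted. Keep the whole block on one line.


difference() { translate([105, 105, 0]) cylinder(h = 822, r = 105); translate([105, 105, 0]) cylinder(h = 822, r = 82); }


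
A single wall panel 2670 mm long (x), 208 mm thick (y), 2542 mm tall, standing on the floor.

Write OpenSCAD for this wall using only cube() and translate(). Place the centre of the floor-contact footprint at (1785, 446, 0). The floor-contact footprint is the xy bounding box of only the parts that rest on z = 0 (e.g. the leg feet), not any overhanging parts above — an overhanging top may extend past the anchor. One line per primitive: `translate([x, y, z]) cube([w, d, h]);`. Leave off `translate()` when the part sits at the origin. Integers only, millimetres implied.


translate([450, 342, 0]) cube([2670, 208, 2542]);


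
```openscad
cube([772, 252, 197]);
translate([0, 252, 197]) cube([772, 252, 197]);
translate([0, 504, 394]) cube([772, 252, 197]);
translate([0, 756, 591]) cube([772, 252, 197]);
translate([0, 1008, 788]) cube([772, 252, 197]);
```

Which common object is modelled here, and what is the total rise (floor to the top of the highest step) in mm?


A staircase. The total rise is 985 mm.

5 identical blocks, each offset up and back from the previous — a staircase. Each step is 197 mm tall and there are 5 of them, so the total rise is 5 × 197 = 985 mm.


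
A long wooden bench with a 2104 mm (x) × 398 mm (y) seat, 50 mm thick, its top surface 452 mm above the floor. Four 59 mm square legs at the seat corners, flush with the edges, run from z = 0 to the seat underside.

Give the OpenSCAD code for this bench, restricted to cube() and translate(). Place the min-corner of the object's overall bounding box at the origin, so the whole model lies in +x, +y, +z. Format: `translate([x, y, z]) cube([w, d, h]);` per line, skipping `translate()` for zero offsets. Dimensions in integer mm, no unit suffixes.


// leg_h = 452 − 50 = 402
translate([0, 0, 402]) cube([2104, 398, 50]);
cube([59, 59, 402]);
translate([0, 339, 0]) cube([59, 59, 402]);
translate([2045, 0, 0]) cube([59, 59, 402]);
translate([2045, 339, 0]) cube([59, 59, 402]);


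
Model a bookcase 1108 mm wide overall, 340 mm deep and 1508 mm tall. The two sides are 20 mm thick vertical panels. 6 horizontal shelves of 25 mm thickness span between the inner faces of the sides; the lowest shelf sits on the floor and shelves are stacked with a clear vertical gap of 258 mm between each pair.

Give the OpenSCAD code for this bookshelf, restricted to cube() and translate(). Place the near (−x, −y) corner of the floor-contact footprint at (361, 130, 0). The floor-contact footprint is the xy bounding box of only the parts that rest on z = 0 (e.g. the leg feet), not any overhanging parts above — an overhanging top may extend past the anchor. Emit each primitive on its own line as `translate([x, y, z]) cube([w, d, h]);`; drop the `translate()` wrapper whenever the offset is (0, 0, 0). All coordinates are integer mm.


translate([361, 130, 0]) cube([20, 340, 1508]);
translate([1449, 130, 0]) cube([20, 340, 1508]);
translate([381, 130, 0]) cube([1068, 340, 25]);
translate([381, 130, 283]) cube([1068, 340, 25]);
translate([381, 130, 566]) cube([1068, 340, 25]);
translate([381, 130, 849]) cube([1068, 340, 25]);
translate([381, 130, 1132]) cube([1068, 340, 25]);
translate([381, 130, 1415]) cube([1068, 340, 25]);


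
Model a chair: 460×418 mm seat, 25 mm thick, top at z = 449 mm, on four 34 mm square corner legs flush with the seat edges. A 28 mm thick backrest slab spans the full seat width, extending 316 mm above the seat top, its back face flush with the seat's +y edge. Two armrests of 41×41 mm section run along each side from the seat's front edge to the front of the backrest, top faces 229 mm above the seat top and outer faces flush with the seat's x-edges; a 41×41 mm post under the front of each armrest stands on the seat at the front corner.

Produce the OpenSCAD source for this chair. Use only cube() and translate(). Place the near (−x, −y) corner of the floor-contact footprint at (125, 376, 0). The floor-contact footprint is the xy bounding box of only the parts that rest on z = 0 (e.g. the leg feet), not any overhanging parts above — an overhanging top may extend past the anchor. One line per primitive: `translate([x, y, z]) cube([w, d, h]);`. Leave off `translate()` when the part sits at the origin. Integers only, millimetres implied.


// leg_h = 449 - 25 = 424
// arm post h = 229 - 41 = 188
translate([125, 376, 424]) cube([460, 418, 25]);
translate([125, 376, 0]) cube([34, 34, 424]);
translate([551, 376, 0]) cube([34, 34, 424]);
translate([125, 760, 0]) cube([34, 34, 424]);
translate([551, 760, 0]) cube([34, 34, 424]);
translate([125, 766, 449]) cube([460, 28, 316]);
translate([125, 376, 637]) cube([41, 390, 41]);
translate([544, 376, 637]) cube([41, 390, 41]);
translate([125, 376, 449]) cube([41, 41, 188]);
translate([544, 376, 449]) cube([41, 41, 188]);


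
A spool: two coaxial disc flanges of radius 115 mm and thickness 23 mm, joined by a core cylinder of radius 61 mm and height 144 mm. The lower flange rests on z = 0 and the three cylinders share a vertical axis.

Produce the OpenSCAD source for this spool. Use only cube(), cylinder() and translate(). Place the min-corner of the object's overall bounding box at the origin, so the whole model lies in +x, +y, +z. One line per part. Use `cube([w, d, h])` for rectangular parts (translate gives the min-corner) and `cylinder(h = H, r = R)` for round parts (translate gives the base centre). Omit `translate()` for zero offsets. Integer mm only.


translate([115, 115, 0]) cylinder(h = 23, r = 115);
translate([115, 115, 23]) cylinder(h = 144, r = 61);
translate([115, 115, 167]) cylinder(h = 23, r = 115);


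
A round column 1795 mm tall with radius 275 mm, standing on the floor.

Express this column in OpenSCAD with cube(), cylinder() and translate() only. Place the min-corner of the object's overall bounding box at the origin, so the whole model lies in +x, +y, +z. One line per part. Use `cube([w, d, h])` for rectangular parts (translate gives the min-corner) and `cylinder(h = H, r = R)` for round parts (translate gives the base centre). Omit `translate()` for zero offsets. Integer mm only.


translate([275, 275, 0]) cylinder(h = 1795, r = 275);


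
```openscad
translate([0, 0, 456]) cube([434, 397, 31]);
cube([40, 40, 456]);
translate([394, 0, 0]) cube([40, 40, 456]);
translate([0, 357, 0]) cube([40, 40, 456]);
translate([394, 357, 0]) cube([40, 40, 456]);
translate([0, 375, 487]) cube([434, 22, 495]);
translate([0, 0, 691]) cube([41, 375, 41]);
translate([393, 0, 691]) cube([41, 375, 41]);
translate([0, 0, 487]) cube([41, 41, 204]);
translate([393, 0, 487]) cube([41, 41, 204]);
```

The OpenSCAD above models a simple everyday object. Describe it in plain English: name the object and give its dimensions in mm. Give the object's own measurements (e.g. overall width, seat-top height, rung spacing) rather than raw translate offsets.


A chair. The seat is a 434×397×31 mm slab with its top at z = 487 mm, on four 40×40 mm corner legs (flush with the seat edges, standing on z = 0). A flat backrest 22 mm thick, 495 mm tall, spans the full seat width and rises from the seat top along its +y edge, rear face flush with the rear of the seat. Two armrests of 41×41 mm section run along each side from the seat's front edge to the front of the backrest, top faces 245 mm above the seat top and outer faces flush with the seat's x-edges; a 41×41 mm post under the front of each armrest stands on the seat at the front corner.


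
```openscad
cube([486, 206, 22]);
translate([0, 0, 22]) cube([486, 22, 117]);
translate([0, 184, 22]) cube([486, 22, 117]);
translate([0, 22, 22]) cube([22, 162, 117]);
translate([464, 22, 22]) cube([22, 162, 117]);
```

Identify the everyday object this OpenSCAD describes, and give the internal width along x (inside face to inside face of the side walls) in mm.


An open box. The internal width is 442 mm.

A 486×206 base slab with four walls standing on it — an open box. The base is 486 mm wide and the walls are 22 mm thick, so the internal width is 486 − 2 × 22 = 442 mm.


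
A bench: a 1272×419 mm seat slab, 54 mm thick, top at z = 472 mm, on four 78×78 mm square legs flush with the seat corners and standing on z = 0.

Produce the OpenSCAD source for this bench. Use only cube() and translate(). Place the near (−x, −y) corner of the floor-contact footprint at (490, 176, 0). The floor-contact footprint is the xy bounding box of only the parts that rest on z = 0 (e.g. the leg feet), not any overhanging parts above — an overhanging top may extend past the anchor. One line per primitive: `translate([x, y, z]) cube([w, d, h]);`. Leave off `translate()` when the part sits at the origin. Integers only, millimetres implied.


// leg_h = 472 − 54 = 418
translate([490, 176, 418]) cube([1272, 419, 54]);
translate([490, 176, 0]) cube([78, 78, 418]);
translate([490, 517, 0]) cube([78, 78, 418]);
translate([1684, 176, 0]) cube([78, 78, 418]);
translate([1684, 517, 0]) cube([78, 78, 418]);


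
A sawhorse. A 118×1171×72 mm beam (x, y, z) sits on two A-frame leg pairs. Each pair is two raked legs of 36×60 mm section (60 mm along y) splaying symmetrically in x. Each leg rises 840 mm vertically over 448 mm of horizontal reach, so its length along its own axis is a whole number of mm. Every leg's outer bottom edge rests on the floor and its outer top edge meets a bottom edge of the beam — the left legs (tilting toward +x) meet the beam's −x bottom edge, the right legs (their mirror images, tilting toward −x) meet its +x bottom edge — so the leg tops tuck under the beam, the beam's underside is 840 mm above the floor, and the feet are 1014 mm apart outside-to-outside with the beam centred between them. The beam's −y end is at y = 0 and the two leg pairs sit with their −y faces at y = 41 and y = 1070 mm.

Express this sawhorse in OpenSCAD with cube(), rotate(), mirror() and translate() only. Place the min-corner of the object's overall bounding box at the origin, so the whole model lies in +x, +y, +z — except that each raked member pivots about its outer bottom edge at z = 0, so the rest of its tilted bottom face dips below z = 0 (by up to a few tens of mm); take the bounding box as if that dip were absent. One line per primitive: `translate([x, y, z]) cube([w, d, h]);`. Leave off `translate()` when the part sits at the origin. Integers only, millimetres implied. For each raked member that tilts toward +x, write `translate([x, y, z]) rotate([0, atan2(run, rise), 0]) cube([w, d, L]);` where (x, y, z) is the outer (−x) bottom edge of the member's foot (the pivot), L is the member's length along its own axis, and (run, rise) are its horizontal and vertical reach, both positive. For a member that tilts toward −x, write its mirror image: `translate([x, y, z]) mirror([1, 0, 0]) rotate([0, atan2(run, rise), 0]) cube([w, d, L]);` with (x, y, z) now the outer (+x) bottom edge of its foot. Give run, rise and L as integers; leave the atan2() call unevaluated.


translate([448, 0, 840]) cube([118, 1171, 72]);
translate([0, 41, 0]) rotate([0, atan2(448, 840), 0]) cube([36, 60, 952]);
translate([1014, 41, 0]) mirror([1, 0, 0]) rotate([0, atan2(448, 840), 0]) cube([36, 60, 952]);
translate([0, 1070, 0]) rotate([0, atan2(448, 840), 0]) cube([36, 60, 952]);
translate([1014, 1070, 0]) mirror([1, 0, 0]) rotate([0, atan2(448, 840), 0]) cube([36, 60, 952]);


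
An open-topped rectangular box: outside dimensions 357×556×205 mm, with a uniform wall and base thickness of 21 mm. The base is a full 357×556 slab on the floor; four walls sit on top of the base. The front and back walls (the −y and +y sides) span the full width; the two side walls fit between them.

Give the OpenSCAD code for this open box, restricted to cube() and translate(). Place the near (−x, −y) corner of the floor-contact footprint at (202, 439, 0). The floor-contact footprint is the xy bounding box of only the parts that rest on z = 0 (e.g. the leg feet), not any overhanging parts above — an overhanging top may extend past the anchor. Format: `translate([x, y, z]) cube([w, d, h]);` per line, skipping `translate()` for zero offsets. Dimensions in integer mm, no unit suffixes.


translate([202, 439, 0]) cube([357, 556, 21]);
translate([202, 439, 21]) cube([357, 21, 184]);
translate([202, 974, 21]) cube([357, 21, 184]);
translate([202, 460, 21]) cube([21, 514, 184]);
translate([538, 460, 21]) cube([21, 514, 184]);


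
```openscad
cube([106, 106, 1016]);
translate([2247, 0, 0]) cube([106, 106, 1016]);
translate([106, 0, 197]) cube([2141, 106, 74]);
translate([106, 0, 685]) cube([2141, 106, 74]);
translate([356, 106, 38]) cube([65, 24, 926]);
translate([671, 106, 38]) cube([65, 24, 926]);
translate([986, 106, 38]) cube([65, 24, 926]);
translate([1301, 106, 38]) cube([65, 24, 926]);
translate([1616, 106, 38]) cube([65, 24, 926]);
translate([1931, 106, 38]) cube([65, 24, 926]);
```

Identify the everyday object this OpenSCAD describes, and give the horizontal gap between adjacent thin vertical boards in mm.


A fence section. The picket gap is 250 mm.

Two posts, two rails, 6 pickets — a fence section. Span 2141 mm holds 6 pickets of 65 mm with 7 equal gaps: ⌊(2141 − 6·65) / 7⌋ = 250 mm.


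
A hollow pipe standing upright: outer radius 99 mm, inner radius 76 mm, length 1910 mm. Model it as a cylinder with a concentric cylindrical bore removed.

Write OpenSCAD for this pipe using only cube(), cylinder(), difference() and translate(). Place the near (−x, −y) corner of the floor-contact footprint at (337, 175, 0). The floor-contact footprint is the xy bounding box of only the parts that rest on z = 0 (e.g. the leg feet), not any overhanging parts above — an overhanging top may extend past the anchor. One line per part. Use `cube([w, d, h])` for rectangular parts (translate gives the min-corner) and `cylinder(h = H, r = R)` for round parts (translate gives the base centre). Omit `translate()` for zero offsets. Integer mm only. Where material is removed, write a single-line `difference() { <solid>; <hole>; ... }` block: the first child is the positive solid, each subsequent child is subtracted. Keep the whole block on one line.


difference() { translate([436, 274, 0]) cylinder(h = 1910, r = 99); translate([436, 274, 0]) cylinder(h = 1910, r = 76); }


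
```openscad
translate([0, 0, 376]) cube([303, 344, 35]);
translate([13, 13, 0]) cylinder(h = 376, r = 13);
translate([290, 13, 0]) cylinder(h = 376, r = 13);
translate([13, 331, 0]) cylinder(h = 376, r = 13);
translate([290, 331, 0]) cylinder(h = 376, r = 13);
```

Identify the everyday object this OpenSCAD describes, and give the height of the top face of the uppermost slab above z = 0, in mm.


A stool. The seat height is 411 mm.

A 303×344×35 slab at z = 376 on four corner cylinders — a stool. The seat top is 376 + 35 = 411 mm.


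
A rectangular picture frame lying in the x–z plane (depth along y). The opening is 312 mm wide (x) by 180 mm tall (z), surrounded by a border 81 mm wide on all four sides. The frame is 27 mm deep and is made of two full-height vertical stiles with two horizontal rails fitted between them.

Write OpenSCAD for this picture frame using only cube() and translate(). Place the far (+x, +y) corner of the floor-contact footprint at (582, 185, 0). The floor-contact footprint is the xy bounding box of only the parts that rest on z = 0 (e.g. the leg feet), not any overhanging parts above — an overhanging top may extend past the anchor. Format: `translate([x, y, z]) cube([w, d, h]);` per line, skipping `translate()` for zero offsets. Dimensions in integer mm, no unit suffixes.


translate([108, 158, 0]) cube([81, 27, 342]);
translate([501, 158, 0]) cube([81, 27, 342]);
translate([189, 158, 0]) cube([312, 27, 81]);
translate([189, 158, 261]) cube([312, 27, 81]);


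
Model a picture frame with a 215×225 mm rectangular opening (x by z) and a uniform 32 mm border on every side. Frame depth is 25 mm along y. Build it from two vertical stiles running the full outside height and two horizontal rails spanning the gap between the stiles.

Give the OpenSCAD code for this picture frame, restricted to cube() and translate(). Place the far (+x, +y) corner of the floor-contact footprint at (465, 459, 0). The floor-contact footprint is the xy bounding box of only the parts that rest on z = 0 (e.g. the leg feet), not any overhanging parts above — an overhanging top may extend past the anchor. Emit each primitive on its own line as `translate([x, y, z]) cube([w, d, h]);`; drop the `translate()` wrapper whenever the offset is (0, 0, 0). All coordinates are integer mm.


translate([186, 434, 0]) cube([32, 25, 289]);
translate([433, 434, 0]) cube([32, 25, 289]);
translate([218, 434, 0]) cube([215, 25, 32]);
translate([218, 434, 257]) cube([215, 25, 32]);
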